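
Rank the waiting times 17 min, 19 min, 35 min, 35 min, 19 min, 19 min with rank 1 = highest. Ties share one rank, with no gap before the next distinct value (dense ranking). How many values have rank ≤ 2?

5

Sorted (descending): 35, 35, 19, 19, 19, 17
The 2 values of 35 share dense rank 1.
The 3 values of 19 share dense rank 2.
Remaining distinct values take the next consecutive integers.
Ranks ≤ 2: {1, 1, 2, 2, 2} → 5 values.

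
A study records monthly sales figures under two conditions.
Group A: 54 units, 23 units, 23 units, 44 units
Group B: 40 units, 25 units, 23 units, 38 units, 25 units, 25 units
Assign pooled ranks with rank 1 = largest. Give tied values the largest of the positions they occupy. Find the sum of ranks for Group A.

Sorted (descending): 54, 44, 40, 38, 25, 25, 25, 23, 23, 23
The 3 values of 25 occupy positions 5–7 → each gets rank 7.
The 3 values of 23 occupy positions 8–10 → each gets rank 10.
Group A values → pooled ranks: 54→1, 23→10, 23→10, 44→2
Rank sum = 1 + 10 + 10 + 2 = 23

23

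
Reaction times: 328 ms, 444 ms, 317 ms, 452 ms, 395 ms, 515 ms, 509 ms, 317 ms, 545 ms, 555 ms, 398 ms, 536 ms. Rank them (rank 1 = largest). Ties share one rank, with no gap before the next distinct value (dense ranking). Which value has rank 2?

Sorted (descending): 555, 545, 536, 515, 509, 452, 444, 398, 395, 328, 317, 317
The 2 values of 317 share dense rank 11.
Remaining distinct values take the next consecutive integers.
Rank 2 → value 545.

545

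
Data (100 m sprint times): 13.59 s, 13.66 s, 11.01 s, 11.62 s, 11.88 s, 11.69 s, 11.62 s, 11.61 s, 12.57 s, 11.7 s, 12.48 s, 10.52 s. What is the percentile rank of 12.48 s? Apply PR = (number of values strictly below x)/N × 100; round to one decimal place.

N = 12.
Strictly below 12.48: 8. Equal to 12.48: 1.
PR = 8/12 × 100 = 66.7

66.7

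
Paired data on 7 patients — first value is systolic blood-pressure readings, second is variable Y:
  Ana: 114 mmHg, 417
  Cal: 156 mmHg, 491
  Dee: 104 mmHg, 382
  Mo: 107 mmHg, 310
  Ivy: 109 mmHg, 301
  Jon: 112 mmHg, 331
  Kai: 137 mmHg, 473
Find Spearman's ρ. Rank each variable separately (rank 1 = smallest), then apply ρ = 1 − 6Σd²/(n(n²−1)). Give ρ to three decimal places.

Ranks of variable 1: 5, 7, 1, 2, 3, 4, 6
Ranks of variable 2: 5, 7, 4, 2, 1, 3, 6
d = r₁ − r₂: 0, 0, -3, 0, 2, 1, 0
d²: 0, 0, 9, 0, 4, 1, 0; Σd² = 14
ρ = 1 − 6·14/(7·48) = 1 − 84/336 = 0.750

0.750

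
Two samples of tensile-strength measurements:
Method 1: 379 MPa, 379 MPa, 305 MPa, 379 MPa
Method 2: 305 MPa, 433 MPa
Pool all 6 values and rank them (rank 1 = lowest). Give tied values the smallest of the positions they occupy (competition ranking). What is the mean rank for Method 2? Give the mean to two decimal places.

Sorted (ascending): 305, 305, 379, 379, 379, 433
The 2 values of 305 occupy positions 1–2 → each gets rank 1.
The 3 values of 379 occupy positions 3–5 → each gets rank 3.
Method 2 values → pooled ranks: 305→1, 433→6
Mean rank = (1 + 6) / 2 = 3.50

3.50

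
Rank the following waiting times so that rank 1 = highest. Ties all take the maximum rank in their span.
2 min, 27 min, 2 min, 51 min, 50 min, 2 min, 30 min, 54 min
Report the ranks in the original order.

8, 5, 8, 2, 3, 8, 4, 1

Sorted (descending): 54, 51, 50, 30, 27, 2, 2, 2
The 3 values of 2 occupy positions 6–8 → each gets rank 8.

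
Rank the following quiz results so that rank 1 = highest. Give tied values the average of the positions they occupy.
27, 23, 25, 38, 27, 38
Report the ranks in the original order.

Sorted (descending): 38, 38, 27, 27, 25, 23
The 2 values of 38 occupy positions 1–2 → average rank (1+2)/2 = 1.5.
The 2 values of 27 occupy positions 3–4 → average rank (3+4)/2 = 3.5.

3.5, 6, 5, 1.5, 3.5, 1.5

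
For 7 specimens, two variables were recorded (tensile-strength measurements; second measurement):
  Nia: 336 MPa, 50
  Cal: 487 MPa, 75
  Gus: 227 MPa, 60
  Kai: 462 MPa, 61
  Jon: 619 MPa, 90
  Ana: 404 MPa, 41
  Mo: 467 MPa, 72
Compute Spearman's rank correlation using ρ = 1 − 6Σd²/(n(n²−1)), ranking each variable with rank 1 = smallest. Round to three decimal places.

0.857

Ranks of variable 1: 2, 6, 1, 4, 7, 3, 5
Ranks of variable 2: 2, 6, 3, 4, 7, 1, 5
d = r₁ − r₂: 0, 0, -2, 0, 0, 2, 0
d²: 0, 0, 4, 0, 0, 4, 0; Σd² = 8
ρ = 1 − 6·8/(7·48) = 1 − 48/336 = 0.857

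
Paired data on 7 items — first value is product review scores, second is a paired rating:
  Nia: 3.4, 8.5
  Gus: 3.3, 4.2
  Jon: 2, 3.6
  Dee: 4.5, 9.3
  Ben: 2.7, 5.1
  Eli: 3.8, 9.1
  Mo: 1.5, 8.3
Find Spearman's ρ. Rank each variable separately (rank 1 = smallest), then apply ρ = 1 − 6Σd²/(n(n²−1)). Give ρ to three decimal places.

0.750

Ranks of variable 1: 5, 4, 2, 7, 3, 6, 1
Ranks of variable 2: 5, 2, 1, 7, 3, 6, 4
d = r₁ − r₂: 0, 2, 1, 0, 0, 0, -3
d²: 0, 4, 1, 0, 0, 0, 9; Σd² = 14
ρ = 1 − 6·14/(7·48) = 1 − 84/336 = 0.750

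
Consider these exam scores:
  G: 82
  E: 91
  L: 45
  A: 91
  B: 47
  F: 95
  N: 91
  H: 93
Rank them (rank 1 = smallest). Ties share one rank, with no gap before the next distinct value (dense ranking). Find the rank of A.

Sorted (ascending): 45, 47, 82, 91, 91, 91, 93, 95
The 3 values of 91 share dense rank 4.
Remaining distinct values take the next consecutive integers.
A has value 91 → rank 4.

4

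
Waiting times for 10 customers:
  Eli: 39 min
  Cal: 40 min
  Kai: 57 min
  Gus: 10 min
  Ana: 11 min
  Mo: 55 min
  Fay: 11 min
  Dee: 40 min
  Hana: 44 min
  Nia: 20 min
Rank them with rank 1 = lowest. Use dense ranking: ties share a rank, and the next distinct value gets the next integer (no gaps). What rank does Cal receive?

5

Sorted (ascending): 10, 11, 11, 20, 39, 40, 40, 44, 55, 57
The 2 values of 11 share dense rank 2.
The 2 values of 40 share dense rank 5.
Remaining distinct values take the next consecutive integers.
Cal has value 40 min → rank 5.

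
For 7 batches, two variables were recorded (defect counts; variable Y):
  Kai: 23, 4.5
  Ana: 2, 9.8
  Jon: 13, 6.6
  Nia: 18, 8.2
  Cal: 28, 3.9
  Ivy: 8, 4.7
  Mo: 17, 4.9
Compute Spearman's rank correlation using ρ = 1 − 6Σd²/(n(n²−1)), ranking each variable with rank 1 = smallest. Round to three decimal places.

-0.679

Ranks of variable 1: 6, 1, 3, 5, 7, 2, 4
Ranks of variable 2: 2, 7, 5, 6, 1, 3, 4
d = r₁ − r₂: 4, -6, -2, -1, 6, -1, 0
d²: 16, 36, 4, 1, 36, 1, 0; Σd² = 94
ρ = 1 − 6·94/(7·48) = 1 − 564/336 = -0.679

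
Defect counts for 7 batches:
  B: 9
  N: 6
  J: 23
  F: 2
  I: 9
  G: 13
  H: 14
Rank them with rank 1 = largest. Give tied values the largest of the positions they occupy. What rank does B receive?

Sorted (descending): 23, 14, 13, 9, 9, 6, 2
The 2 values of 9 occupy positions 4–5 → each gets rank 5.
B has value 9 → rank 5.

5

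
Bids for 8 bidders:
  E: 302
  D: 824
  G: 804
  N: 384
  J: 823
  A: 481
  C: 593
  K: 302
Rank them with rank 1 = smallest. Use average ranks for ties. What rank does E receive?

1.5

Sorted (ascending): 302, 302, 384, 481, 593, 804, 823, 824
The 2 values of 302 occupy positions 1–2 → average rank (1+2)/2 = 1.5.
E has value 302 → rank 1.5.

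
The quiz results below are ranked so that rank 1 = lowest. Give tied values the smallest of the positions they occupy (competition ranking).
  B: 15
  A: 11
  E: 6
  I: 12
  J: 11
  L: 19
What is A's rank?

2

Sorted (ascending): 6, 11, 11, 12, 15, 19
The 2 values of 11 occupy positions 2–3 → each gets rank 2.
A has value 11 → rank 2.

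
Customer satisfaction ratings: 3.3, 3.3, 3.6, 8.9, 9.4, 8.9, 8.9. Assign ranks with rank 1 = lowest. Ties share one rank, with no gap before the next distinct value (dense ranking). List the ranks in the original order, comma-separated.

Sorted (ascending): 3.3, 3.3, 3.6, 8.9, 8.9, 8.9, 9.4
The 2 values of 3.3 share dense rank 1.
The 3 values of 8.9 share dense rank 3.
Remaining distinct values take the next consecutive integers.

1, 1, 2, 3, 4, 3, 3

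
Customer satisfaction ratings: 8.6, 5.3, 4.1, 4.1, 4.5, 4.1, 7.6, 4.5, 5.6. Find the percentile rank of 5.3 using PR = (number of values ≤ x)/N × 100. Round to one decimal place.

N = 9.
Strictly below 5.3: 5. Equal to 5.3: 1.
PR = 6/9 × 100 = 66.7

66.7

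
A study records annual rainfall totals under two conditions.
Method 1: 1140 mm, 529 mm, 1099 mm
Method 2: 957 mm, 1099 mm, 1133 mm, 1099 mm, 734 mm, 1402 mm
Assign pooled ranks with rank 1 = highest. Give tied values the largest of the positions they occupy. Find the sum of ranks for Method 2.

31

Sorted (descending): 1402, 1140, 1133, 1099, 1099, 1099, 957, 734, 529
The 3 values of 1099 occupy positions 4–6 → each gets rank 6.
Method 2 values → pooled ranks: 957→7, 1099→6, 1133→3, 1099→6, 734→8, 1402→1
Rank sum = 7 + 6 + 3 + 6 + 8 + 1 = 31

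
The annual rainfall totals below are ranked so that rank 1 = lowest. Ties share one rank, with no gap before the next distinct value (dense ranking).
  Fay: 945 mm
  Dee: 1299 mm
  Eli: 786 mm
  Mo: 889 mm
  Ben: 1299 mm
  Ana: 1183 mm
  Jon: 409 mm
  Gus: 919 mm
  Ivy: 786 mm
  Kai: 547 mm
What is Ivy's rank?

Sorted (ascending): 409, 547, 786, 786, 889, 919, 945, 1183, 1299, 1299
The 2 values of 786 share dense rank 3.
The 2 values of 1299 share dense rank 8.
Remaining distinct values take the next consecutive integers.
Ivy has value 786 mm → rank 3.

3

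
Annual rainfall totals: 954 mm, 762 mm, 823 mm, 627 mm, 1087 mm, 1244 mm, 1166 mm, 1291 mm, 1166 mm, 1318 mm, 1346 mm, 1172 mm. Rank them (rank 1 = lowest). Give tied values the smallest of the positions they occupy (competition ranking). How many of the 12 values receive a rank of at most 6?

7

Sorted (ascending): 627, 762, 823, 954, 1087, 1166, 1166, 1172, 1244, 1291, 1318, 1346
The 2 values of 1166 occupy positions 6–7 → each gets rank 6.
Ranks ≤ 6: {1, 2, 3, 4, 5, 6, 6} → 7 values.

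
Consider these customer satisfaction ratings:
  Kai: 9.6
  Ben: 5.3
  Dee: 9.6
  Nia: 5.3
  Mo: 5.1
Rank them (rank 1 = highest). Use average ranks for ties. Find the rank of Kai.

Sorted (descending): 9.6, 9.6, 5.3, 5.3, 5.1
The 2 values of 9.6 occupy positions 1–2 → average rank (1+2)/2 = 1.5.
The 2 values of 5.3 occupy positions 3–4 → average rank (3+4)/2 = 3.5.
Kai has value 9.6 → rank 1.5.

1.5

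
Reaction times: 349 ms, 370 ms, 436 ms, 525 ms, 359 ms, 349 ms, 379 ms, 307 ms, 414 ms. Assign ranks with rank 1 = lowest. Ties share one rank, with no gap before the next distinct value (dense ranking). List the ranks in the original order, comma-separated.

Sorted (ascending): 307, 349, 349, 359, 370, 379, 414, 436, 525
The 2 values of 349 share dense rank 2.
Remaining distinct values take the next consecutive integers.

2, 4, 7, 8, 3, 2, 5, 1, 6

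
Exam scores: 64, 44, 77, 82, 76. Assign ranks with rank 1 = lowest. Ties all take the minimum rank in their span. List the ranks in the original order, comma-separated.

2, 1, 4, 5, 3

Sorted (ascending): 44, 64, 76, 77, 82
No ties — each value takes its position as its rank.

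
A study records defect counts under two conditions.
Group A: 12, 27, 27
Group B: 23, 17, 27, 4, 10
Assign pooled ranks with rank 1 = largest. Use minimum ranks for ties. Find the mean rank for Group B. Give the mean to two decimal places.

Sorted (descending): 27, 27, 27, 23, 17, 12, 10, 4
The 3 values of 27 occupy positions 1–3 → each gets rank 1.
Group B values → pooled ranks: 23→4, 17→5, 27→1, 4→8, 10→7
Mean rank = (4 + 5 + 1 + 8 + 7) / 5 = 5.00

5.00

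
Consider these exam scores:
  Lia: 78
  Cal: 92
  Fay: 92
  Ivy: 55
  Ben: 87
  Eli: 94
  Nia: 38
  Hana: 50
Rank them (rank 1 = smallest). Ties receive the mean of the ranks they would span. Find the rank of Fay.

Sorted (ascending): 38, 50, 55, 78, 87, 92, 92, 94
The 2 values of 92 occupy positions 6–7 → average rank (6+7)/2 = 6.5.
Fay has value 92 → rank 6.5.

6.5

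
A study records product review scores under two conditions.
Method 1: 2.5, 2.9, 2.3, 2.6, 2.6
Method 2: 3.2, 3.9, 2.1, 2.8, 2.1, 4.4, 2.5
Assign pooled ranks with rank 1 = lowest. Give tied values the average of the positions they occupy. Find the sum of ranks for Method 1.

29.5

Sorted (ascending): 2.1, 2.1, 2.3, 2.5, 2.5, 2.6, 2.6, 2.8, 2.9, 3.2, 3.9, 4.4
The 2 values of 2.1 occupy positions 1–2 → average rank (1+2)/2 = 1.5.
The 2 values of 2.5 occupy positions 4–5 → average rank (4+5)/2 = 4.5.
The 2 values of 2.6 occupy positions 6–7 → average rank (6+7)/2 = 6.5.
Method 1 values → pooled ranks: 2.5→4.5, 2.9→9, 2.3→3, 2.6→6.5, 2.6→6.5
Rank sum = 4.5 + 9 + 3 + 6.5 + 6.5 = 29.5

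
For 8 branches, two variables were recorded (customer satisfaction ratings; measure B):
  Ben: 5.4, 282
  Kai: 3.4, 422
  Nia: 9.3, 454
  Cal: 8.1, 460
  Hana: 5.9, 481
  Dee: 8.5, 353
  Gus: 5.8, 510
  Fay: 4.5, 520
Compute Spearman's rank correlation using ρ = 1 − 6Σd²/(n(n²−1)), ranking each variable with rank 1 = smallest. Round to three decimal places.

-0.143

Ranks of variable 1: 3, 1, 8, 6, 5, 7, 4, 2
Ranks of variable 2: 1, 3, 4, 5, 6, 2, 7, 8
d = r₁ − r₂: 2, -2, 4, 1, -1, 5, -3, -6
d²: 4, 4, 16, 1, 1, 25, 9, 36; Σd² = 96
ρ = 1 − 6·96/(8·63) = 1 − 576/504 = -0.143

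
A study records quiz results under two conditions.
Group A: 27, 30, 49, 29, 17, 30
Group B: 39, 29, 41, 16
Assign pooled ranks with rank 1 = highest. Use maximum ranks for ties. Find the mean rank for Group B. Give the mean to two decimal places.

5.50

Sorted (descending): 49, 41, 39, 30, 30, 29, 29, 27, 17, 16
The 2 values of 30 occupy positions 4–5 → each gets rank 5.
The 2 values of 29 occupy positions 6–7 → each gets rank 7.
Group B values → pooled ranks: 39→3, 29→7, 41→2, 16→10
Mean rank = (3 + 7 + 2 + 10) / 4 = 5.50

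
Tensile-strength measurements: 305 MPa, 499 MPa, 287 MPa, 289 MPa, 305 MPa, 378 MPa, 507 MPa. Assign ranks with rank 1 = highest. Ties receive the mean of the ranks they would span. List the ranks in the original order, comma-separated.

Sorted (descending): 507, 499, 378, 305, 305, 289, 287
The 2 values of 305 occupy positions 4–5 → average rank (4+5)/2 = 4.5.

4.5, 2, 7, 6, 4.5, 3, 1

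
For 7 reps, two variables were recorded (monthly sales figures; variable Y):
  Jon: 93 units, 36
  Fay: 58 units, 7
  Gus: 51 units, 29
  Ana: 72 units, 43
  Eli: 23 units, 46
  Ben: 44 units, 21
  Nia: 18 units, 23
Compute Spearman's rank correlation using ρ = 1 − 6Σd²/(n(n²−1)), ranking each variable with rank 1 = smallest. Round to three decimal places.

0.107

Ranks of variable 1: 7, 5, 4, 6, 2, 3, 1
Ranks of variable 2: 5, 1, 4, 6, 7, 2, 3
d = r₁ − r₂: 2, 4, 0, 0, -5, 1, -2
d²: 4, 16, 0, 0, 25, 1, 4; Σd² = 50
ρ = 1 − 6·50/(7·48) = 1 − 300/336 = 0.107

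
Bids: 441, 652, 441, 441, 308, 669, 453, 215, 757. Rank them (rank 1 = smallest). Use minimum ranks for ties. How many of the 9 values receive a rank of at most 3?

Sorted (ascending): 215, 308, 441, 441, 441, 453, 652, 669, 757
The 3 values of 441 occupy positions 3–5 → each gets rank 3.
Ranks ≤ 3: {1, 2, 3, 3, 3} → 5 values.

5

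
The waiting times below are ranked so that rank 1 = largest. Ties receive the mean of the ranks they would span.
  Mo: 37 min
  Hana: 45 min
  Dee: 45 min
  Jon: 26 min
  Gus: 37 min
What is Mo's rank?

Sorted (descending): 45, 45, 37, 37, 26
The 2 values of 45 occupy positions 1–2 → average rank (1+2)/2 = 1.5.
The 2 values of 37 occupy positions 3–4 → average rank (3+4)/2 = 3.5.
Mo has value 37 min → rank 3.5.

3.5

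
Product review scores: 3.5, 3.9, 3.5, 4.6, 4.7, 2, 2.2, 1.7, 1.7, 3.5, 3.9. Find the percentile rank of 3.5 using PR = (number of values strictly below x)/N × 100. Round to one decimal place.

36.4

N = 11.
Strictly below 3.5: 4. Equal to 3.5: 3.
PR = 4/11 × 100 = 36.4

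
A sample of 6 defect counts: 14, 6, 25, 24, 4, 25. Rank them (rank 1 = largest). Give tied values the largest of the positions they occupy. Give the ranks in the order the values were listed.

Sorted (descending): 25, 25, 24, 14, 6, 4
The 2 values of 25 occupy positions 1–2 → each gets rank 2.

4, 5, 2, 3, 6, 2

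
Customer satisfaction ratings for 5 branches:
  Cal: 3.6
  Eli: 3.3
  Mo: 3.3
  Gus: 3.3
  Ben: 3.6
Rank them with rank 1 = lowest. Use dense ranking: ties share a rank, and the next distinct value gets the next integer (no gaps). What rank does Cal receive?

Sorted (ascending): 3.3, 3.3, 3.3, 3.6, 3.6
The 3 values of 3.3 share dense rank 1.
The 2 values of 3.6 share dense rank 2.
Cal has value 3.6 → rank 2.

2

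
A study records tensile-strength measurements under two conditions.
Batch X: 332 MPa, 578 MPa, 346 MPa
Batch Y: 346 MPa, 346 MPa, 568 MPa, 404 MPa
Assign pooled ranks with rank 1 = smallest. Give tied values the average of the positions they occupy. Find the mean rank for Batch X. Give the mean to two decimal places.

3.67

Sorted (ascending): 332, 346, 346, 346, 404, 568, 578
The 3 values of 346 occupy positions 2–4 → average rank 3.
Batch X values → pooled ranks: 332→1, 578→7, 346→3
Mean rank = (1 + 7 + 3) / 3 = 3.67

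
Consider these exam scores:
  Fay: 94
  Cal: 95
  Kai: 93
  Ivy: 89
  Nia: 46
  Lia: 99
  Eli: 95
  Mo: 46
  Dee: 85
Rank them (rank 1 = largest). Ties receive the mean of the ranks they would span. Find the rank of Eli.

2.5

Sorted (descending): 99, 95, 95, 94, 93, 89, 85, 46, 46
The 2 values of 95 occupy positions 2–3 → average rank (2+3)/2 = 2.5.
The 2 values of 46 occupy positions 8–9 → average rank (8+9)/2 = 8.5.
Eli has value 95 → rank 2.5.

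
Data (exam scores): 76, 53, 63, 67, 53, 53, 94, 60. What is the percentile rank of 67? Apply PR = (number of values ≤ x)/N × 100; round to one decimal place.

N = 8.
Strictly below 67: 5. Equal to 67: 1.
PR = 6/8 × 100 = 75.0

75.0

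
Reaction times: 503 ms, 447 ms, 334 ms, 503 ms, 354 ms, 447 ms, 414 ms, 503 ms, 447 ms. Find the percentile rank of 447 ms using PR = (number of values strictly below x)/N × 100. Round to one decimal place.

N = 9.
Strictly below 447: 3. Equal to 447: 3.
PR = 3/9 × 100 = 33.3

33.3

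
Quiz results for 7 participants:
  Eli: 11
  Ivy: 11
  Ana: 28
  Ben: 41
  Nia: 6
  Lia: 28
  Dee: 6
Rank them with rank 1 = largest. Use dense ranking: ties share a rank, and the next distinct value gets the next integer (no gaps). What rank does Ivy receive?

Sorted (descending): 41, 28, 28, 11, 11, 6, 6
The 2 values of 28 share dense rank 2.
The 2 values of 11 share dense rank 3.
The 2 values of 6 share dense rank 4.
Remaining distinct values take the next consecutive integers.
Ivy has value 11 → rank 3.

3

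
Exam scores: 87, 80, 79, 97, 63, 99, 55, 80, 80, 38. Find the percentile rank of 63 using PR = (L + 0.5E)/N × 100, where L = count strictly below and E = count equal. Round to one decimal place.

N = 10.
Strictly below 63: 2. Equal to 63: 1.
PR = (2 + 0.5·1)/10 × 100 = 25.0

25.0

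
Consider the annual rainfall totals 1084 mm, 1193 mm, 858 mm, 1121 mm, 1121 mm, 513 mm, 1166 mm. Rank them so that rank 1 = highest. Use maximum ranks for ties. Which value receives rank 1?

1193

Sorted (descending): 1193, 1166, 1121, 1121, 1084, 858, 513
The 2 values of 1121 occupy positions 3–4 → each gets rank 4.
Rank 1 → value 1193.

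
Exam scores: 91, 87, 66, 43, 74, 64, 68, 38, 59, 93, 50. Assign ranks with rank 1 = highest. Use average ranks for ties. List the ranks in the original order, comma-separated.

Sorted (descending): 93, 91, 87, 74, 68, 66, 64, 59, 50, 43, 38
No ties — each value takes its position as its rank.

2, 3, 6, 10, 4, 7, 5, 11, 8, 1, 9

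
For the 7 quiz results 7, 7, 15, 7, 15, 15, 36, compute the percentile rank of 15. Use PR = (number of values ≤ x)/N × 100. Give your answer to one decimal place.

85.7

N = 7.
Strictly below 15: 3. Equal to 15: 3.
PR = 6/7 × 100 = 85.7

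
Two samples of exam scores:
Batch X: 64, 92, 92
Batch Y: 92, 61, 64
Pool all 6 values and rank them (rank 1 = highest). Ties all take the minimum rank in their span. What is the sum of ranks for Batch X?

6

Sorted (descending): 92, 92, 92, 64, 64, 61
The 3 values of 92 occupy positions 1–3 → each gets rank 1.
The 2 values of 64 occupy positions 4–5 → each gets rank 4.
Batch X values → pooled ranks: 64→4, 92→1, 92→1
Rank sum = 4 + 1 + 1 = 6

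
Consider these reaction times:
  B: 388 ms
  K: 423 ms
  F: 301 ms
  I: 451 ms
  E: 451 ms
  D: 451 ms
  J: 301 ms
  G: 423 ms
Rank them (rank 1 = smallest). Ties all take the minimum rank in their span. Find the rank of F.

1

Sorted (ascending): 301, 301, 388, 423, 423, 451, 451, 451
The 2 values of 301 occupy positions 1–2 → each gets rank 1.
The 2 values of 423 occupy positions 4–5 → each gets rank 4.
The 3 values of 451 occupy positions 6–8 → each gets rank 6.
F has value 301 ms → rank 1.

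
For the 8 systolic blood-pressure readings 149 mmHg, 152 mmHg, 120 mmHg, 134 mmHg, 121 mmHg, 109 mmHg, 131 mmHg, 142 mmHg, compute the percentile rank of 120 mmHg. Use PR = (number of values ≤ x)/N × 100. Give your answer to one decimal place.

25.0

N = 8.
Strictly below 120: 1. Equal to 120: 1.
PR = 2/8 × 100 = 25.0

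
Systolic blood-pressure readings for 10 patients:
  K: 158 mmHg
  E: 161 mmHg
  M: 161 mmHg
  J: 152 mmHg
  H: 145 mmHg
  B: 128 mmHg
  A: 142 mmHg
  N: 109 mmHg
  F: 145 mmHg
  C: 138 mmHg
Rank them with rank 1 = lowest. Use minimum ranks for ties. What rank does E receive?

9

Sorted (ascending): 109, 128, 138, 142, 145, 145, 152, 158, 161, 161
The 2 values of 145 occupy positions 5–6 → each gets rank 5.
The 2 values of 161 occupy positions 9–10 → each gets rank 9.
E has value 161 mmHg → rank 9.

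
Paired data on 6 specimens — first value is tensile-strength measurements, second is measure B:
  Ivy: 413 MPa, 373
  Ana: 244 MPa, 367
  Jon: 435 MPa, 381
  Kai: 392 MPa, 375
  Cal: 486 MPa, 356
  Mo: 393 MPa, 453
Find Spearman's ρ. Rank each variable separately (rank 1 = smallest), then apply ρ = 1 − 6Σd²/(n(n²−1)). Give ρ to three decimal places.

Ranks of variable 1: 4, 1, 5, 2, 6, 3
Ranks of variable 2: 3, 2, 5, 4, 1, 6
d = r₁ − r₂: 1, -1, 0, -2, 5, -3
d²: 1, 1, 0, 4, 25, 9; Σd² = 40
ρ = 1 − 6·40/(6·35) = 1 − 240/210 = -0.143

-0.143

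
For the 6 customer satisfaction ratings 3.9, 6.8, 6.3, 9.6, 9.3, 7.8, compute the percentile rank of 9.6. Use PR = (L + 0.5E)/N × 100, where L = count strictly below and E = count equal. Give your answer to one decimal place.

91.7

N = 6.
Strictly below 9.6: 5. Equal to 9.6: 1.
PR = (5 + 0.5·1)/6 × 100 = 91.7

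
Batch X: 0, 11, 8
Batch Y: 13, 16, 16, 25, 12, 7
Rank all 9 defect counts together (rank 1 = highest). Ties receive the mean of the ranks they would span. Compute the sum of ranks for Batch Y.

Sorted (descending): 25, 16, 16, 13, 12, 11, 8, 7, 0
The 2 values of 16 occupy positions 2–3 → average rank (2+3)/2 = 2.5.
Batch Y values → pooled ranks: 13→4, 16→2.5, 16→2.5, 25→1, 12→5, 7→8
Rank sum = 4 + 2.5 + 2.5 + 1 + 5 + 8 = 23

23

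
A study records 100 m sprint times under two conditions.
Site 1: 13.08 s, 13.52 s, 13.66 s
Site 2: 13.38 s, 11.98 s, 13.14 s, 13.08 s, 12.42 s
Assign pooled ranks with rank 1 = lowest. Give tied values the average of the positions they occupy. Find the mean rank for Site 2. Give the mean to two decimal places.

Sorted (ascending): 11.98, 12.42, 13.08, 13.08, 13.14, 13.38, 13.52, 13.66
The 2 values of 13.08 occupy positions 3–4 → average rank (3+4)/2 = 3.5.
Site 2 values → pooled ranks: 13.38→6, 11.98→1, 13.14→5, 13.08→3.5, 12.42→2
Mean rank = (6 + 1 + 5 + 3.5 + 2) / 5 = 3.50

3.50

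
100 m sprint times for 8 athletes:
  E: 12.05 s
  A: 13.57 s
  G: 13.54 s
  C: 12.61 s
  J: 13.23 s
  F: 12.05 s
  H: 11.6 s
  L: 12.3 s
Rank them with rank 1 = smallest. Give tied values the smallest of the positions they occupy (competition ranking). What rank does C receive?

Sorted (ascending): 11.6, 12.05, 12.05, 12.3, 12.61, 13.23, 13.54, 13.57
The 2 values of 12.05 occupy positions 2–3 → each gets rank 2.
C has value 12.61 s → rank 5.

5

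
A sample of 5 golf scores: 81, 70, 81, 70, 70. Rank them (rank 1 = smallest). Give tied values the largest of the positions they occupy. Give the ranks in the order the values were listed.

Sorted (ascending): 70, 70, 70, 81, 81
The 3 values of 70 occupy positions 1–3 → each gets rank 3.
The 2 values of 81 occupy positions 4–5 → each gets rank 5.

5, 3, 5, 3, 3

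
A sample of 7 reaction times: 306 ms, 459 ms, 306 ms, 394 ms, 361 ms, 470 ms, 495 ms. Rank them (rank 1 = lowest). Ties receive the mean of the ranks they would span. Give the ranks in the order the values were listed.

1.5, 5, 1.5, 4, 3, 6, 7

Sorted (ascending): 306, 306, 361, 394, 459, 470, 495
The 2 values of 306 occupy positions 1–2 → average rank (1+2)/2 = 1.5.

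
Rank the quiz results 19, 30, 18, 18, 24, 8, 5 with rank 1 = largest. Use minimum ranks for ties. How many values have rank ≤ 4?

5

Sorted (descending): 30, 24, 19, 18, 18, 8, 5
The 2 values of 18 occupy positions 4–5 → each gets rank 4.
Ranks ≤ 4: {1, 2, 3, 4, 4} → 5 values.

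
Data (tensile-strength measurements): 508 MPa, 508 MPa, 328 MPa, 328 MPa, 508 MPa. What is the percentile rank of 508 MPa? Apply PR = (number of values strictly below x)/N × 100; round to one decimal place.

N = 5.
Strictly below 508: 2. Equal to 508: 3.
PR = 2/5 × 100 = 40.0

40.0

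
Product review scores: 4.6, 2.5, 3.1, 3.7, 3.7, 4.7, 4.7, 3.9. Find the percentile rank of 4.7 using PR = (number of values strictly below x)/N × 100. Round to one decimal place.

75.0

N = 8.
Strictly below 4.7: 6. Equal to 4.7: 2.
PR = 6/8 × 100 = 75.0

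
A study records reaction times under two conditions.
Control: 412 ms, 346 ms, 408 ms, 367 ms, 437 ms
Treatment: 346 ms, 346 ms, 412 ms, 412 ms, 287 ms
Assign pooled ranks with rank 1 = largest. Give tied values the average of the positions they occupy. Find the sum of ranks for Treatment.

Sorted (descending): 437, 412, 412, 412, 408, 367, 346, 346, 346, 287
The 3 values of 412 occupy positions 2–4 → average rank 3.
The 3 values of 346 occupy positions 7–9 → average rank 8.
Treatment values → pooled ranks: 346→8, 346→8, 412→3, 412→3, 287→10
Rank sum = 8 + 8 + 3 + 3 + 10 = 32

32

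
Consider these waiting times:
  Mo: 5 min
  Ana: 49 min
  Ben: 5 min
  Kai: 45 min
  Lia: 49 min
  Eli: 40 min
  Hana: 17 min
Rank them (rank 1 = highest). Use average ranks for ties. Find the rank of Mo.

6.5

Sorted (descending): 49, 49, 45, 40, 17, 5, 5
The 2 values of 49 occupy positions 1–2 → average rank (1+2)/2 = 1.5.
The 2 values of 5 occupy positions 6–7 → average rank (6+7)/2 = 6.5.
Mo has value 5 min → rank 6.5.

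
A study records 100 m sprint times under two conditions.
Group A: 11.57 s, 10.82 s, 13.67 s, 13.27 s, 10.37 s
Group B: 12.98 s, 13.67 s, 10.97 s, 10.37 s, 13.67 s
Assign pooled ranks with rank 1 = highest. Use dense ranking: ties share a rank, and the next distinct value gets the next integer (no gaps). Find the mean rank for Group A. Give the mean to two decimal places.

4.00

Sorted (descending): 13.67, 13.67, 13.67, 13.27, 12.98, 11.57, 10.97, 10.82, 10.37, 10.37
The 3 values of 13.67 share dense rank 1.
The 2 values of 10.37 share dense rank 7.
Remaining distinct values take the next consecutive integers.
Group A values → pooled ranks: 11.57→4, 10.82→6, 13.67→1, 13.27→2, 10.37→7
Mean rank = (4 + 6 + 1 + 2 + 7) / 5 = 4.00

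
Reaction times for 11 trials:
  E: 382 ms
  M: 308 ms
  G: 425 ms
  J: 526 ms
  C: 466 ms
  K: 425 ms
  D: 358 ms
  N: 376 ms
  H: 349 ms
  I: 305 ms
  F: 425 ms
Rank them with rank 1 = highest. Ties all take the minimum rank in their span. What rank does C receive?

2

Sorted (descending): 526, 466, 425, 425, 425, 382, 376, 358, 349, 308, 305
The 3 values of 425 occupy positions 3–5 → each gets rank 3.
C has value 466 ms → rank 2.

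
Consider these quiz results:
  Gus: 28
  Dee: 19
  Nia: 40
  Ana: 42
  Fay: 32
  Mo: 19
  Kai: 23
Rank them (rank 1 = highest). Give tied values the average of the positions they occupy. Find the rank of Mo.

Sorted (descending): 42, 40, 32, 28, 23, 19, 19
The 2 values of 19 occupy positions 6–7 → average rank (6+7)/2 = 6.5.
Mo has value 19 → rank 6.5.

6.5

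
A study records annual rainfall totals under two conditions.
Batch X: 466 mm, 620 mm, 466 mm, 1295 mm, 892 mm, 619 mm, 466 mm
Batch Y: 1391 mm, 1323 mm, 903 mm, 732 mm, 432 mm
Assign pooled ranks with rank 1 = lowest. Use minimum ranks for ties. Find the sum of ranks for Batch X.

35

Sorted (ascending): 432, 466, 466, 466, 619, 620, 732, 892, 903, 1295, 1323, 1391
The 3 values of 466 occupy positions 2–4 → each gets rank 2.
Batch X values → pooled ranks: 466→2, 620→6, 466→2, 1295→10, 892→8, 619→5, 466→2
Rank sum = 2 + 6 + 2 + 10 + 8 + 5 + 2 = 35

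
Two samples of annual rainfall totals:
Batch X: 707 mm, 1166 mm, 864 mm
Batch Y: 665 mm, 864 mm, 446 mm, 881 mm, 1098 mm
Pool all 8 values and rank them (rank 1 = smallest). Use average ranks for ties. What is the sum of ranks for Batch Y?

Sorted (ascending): 446, 665, 707, 864, 864, 881, 1098, 1166
The 2 values of 864 occupy positions 4–5 → average rank (4+5)/2 = 4.5.
Batch Y values → pooled ranks: 665→2, 864→4.5, 446→1, 881→6, 1098→7
Rank sum = 2 + 4.5 + 1 + 6 + 7 = 20.5

20.5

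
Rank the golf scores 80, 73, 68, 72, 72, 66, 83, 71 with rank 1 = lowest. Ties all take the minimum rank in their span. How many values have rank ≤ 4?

Sorted (ascending): 66, 68, 71, 72, 72, 73, 80, 83
The 2 values of 72 occupy positions 4–5 → each gets rank 4.
Ranks ≤ 4: {1, 2, 3, 4, 4} → 5 values.

5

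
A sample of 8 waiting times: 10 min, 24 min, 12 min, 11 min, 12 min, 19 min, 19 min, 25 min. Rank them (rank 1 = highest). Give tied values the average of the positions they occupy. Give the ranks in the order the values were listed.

Sorted (descending): 25, 24, 19, 19, 12, 12, 11, 10
The 2 values of 19 occupy positions 3–4 → average rank (3+4)/2 = 3.5.
The 2 values of 12 occupy positions 5–6 → average rank (5+6)/2 = 5.5.

8, 2, 5.5, 7, 5.5, 3.5, 3.5, 1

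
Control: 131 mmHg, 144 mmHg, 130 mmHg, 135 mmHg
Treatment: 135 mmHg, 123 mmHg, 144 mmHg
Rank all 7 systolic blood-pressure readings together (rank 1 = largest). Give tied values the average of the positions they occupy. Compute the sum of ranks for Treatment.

12

Sorted (descending): 144, 144, 135, 135, 131, 130, 123
The 2 values of 144 occupy positions 1–2 → average rank (1+2)/2 = 1.5.
The 2 values of 135 occupy positions 3–4 → average rank (3+4)/2 = 3.5.
Treatment values → pooled ranks: 135→3.5, 123→7, 144→1.5
Rank sum = 3.5 + 7 + 1.5 = 12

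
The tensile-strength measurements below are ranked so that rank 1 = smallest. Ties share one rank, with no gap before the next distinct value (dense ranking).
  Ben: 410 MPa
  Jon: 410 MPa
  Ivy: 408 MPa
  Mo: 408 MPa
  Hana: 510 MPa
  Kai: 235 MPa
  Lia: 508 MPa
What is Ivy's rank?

Sorted (ascending): 235, 408, 408, 410, 410, 508, 510
The 2 values of 408 share dense rank 2.
The 2 values of 410 share dense rank 3.
Remaining distinct values take the next consecutive integers.
Ivy has value 408 MPa → rank 2.

2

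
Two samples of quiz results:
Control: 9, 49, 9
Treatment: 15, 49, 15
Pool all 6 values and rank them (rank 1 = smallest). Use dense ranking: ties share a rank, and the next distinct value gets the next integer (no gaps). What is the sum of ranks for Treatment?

Sorted (ascending): 9, 9, 15, 15, 49, 49
The 2 values of 9 share dense rank 1.
The 2 values of 15 share dense rank 2.
The 2 values of 49 share dense rank 3.
Treatment values → pooled ranks: 15→2, 49→3, 15→2
Rank sum = 2 + 3 + 2 = 7

7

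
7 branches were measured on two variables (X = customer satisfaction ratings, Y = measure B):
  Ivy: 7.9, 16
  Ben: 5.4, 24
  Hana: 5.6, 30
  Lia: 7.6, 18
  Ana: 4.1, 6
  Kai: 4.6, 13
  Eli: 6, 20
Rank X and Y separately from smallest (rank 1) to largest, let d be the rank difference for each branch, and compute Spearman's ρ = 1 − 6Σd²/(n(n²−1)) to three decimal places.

0.321

Ranks of variable 1: 7, 3, 4, 6, 1, 2, 5
Ranks of variable 2: 3, 6, 7, 4, 1, 2, 5
d = r₁ − r₂: 4, -3, -3, 2, 0, 0, 0
d²: 16, 9, 9, 4, 0, 0, 0; Σd² = 38
ρ = 1 − 6·38/(7·48) = 1 − 228/336 = 0.321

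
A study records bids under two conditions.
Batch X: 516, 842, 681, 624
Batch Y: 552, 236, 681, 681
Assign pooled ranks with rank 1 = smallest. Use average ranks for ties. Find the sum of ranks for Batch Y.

Sorted (ascending): 236, 516, 552, 624, 681, 681, 681, 842
The 3 values of 681 occupy positions 5–7 → average rank 6.
Batch Y values → pooled ranks: 552→3, 236→1, 681→6, 681→6
Rank sum = 3 + 1 + 6 + 6 = 16

16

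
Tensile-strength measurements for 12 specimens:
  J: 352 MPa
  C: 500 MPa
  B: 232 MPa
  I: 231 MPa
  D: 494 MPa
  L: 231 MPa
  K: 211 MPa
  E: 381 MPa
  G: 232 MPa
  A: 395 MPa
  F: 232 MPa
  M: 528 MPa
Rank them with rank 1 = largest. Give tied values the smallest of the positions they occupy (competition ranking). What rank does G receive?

7

Sorted (descending): 528, 500, 494, 395, 381, 352, 232, 232, 232, 231, 231, 211
The 3 values of 232 occupy positions 7–9 → each gets rank 7.
The 2 values of 231 occupy positions 10–11 → each gets rank 10.
G has value 232 MPa → rank 7.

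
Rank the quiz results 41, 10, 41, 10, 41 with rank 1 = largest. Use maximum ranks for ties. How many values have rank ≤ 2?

Sorted (descending): 41, 41, 41, 10, 10
The 3 values of 41 occupy positions 1–3 → each gets rank 3.
The 2 values of 10 occupy positions 4–5 → each gets rank 5.
Ranks ≤ 2: {} → 0 values.

0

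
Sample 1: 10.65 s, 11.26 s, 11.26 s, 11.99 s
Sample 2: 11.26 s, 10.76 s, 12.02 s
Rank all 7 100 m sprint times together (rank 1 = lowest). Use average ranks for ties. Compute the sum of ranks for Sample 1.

Sorted (ascending): 10.65, 10.76, 11.26, 11.26, 11.26, 11.99, 12.02
The 3 values of 11.26 occupy positions 3–5 → average rank 4.
Sample 1 values → pooled ranks: 10.65→1, 11.26→4, 11.26→4, 11.99→6
Rank sum = 1 + 4 + 4 + 6 = 15

15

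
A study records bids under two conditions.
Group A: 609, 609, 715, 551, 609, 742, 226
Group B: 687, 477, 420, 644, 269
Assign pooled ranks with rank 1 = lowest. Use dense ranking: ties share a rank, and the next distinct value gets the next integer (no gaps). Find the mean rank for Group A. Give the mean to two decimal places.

Sorted (ascending): 226, 269, 420, 477, 551, 609, 609, 609, 644, 687, 715, 742
The 3 values of 609 share dense rank 6.
Remaining distinct values take the next consecutive integers.
Group A values → pooled ranks: 609→6, 609→6, 715→9, 551→5, 609→6, 742→10, 226→1
Mean rank = (6 + 6 + 9 + 5 + 6 + 10 + 1) / 7 = 6.14

6.14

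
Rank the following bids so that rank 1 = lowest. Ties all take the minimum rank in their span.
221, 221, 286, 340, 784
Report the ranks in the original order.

1, 1, 3, 4, 5

Sorted (ascending): 221, 221, 286, 340, 784
The 2 values of 221 occupy positions 1–2 → each gets rank 1.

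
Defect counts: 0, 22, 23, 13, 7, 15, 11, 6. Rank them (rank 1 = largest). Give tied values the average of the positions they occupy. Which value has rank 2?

Sorted (descending): 23, 22, 15, 13, 11, 7, 6, 0
No ties — each value takes its position as its rank.
Rank 2 → value 22.

22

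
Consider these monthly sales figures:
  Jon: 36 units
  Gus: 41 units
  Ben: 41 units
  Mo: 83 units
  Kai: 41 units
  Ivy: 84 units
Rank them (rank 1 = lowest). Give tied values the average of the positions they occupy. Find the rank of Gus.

Sorted (ascending): 36, 41, 41, 41, 83, 84
The 3 values of 41 occupy positions 2–4 → average rank 3.
Gus has value 41 units → rank 3.

3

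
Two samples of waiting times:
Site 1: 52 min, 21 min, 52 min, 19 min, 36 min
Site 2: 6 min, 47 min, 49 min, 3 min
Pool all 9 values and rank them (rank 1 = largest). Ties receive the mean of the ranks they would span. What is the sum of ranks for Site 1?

21

Sorted (descending): 52, 52, 49, 47, 36, 21, 19, 6, 3
The 2 values of 52 occupy positions 1–2 → average rank (1+2)/2 = 1.5.
Site 1 values → pooled ranks: 52→1.5, 21→6, 52→1.5, 19→7, 36→5
Rank sum = 1.5 + 6 + 1.5 + 7 + 5 = 21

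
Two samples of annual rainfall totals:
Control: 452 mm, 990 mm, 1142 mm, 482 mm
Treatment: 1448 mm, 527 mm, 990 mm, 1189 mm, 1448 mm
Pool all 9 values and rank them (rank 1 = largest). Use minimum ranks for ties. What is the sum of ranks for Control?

26

Sorted (descending): 1448, 1448, 1189, 1142, 990, 990, 527, 482, 452
The 2 values of 1448 occupy positions 1–2 → each gets rank 1.
The 2 values of 990 occupy positions 5–6 → each gets rank 5.
Control values → pooled ranks: 452→9, 990→5, 1142→4, 482→8
Rank sum = 9 + 5 + 4 + 8 = 26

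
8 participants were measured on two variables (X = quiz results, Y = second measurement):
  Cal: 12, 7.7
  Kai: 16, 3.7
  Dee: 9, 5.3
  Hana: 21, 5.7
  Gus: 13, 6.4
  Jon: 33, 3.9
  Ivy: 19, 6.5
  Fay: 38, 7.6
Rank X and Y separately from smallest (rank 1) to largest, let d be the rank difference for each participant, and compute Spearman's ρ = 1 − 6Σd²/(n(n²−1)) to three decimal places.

Ranks of variable 1: 2, 4, 1, 6, 3, 7, 5, 8
Ranks of variable 2: 8, 1, 3, 4, 5, 2, 6, 7
d = r₁ − r₂: -6, 3, -2, 2, -2, 5, -1, 1
d²: 36, 9, 4, 4, 4, 25, 1, 1; Σd² = 84
ρ = 1 − 6·84/(8·63) = 1 − 504/504 = 0.000

0.000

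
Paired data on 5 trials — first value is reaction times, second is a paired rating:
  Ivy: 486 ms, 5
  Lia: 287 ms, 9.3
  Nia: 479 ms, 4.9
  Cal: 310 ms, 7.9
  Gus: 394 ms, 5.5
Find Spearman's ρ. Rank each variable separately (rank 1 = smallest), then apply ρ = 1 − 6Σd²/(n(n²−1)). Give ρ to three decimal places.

-0.900

Ranks of variable 1: 5, 1, 4, 2, 3
Ranks of variable 2: 2, 5, 1, 4, 3
d = r₁ − r₂: 3, -4, 3, -2, 0
d²: 9, 16, 9, 4, 0; Σd² = 38
ρ = 1 − 6·38/(5·24) = 1 − 228/120 = -0.900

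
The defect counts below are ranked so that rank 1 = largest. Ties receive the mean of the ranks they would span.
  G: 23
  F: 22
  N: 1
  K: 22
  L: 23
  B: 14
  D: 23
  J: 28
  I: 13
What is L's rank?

3

Sorted (descending): 28, 23, 23, 23, 22, 22, 14, 13, 1
The 3 values of 23 occupy positions 2–4 → average rank 3.
The 2 values of 22 occupy positions 5–6 → average rank (5+6)/2 = 5.5.
L has value 23 → rank 3.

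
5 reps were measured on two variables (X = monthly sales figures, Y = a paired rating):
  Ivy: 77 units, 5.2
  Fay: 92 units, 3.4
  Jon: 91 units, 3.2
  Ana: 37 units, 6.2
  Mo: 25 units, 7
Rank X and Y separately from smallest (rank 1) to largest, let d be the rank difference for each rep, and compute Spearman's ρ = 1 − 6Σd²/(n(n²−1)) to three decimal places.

-0.900

Ranks of variable 1: 3, 5, 4, 2, 1
Ranks of variable 2: 3, 2, 1, 4, 5
d = r₁ − r₂: 0, 3, 3, -2, -4
d²: 0, 9, 9, 4, 16; Σd² = 38
ρ = 1 − 6·38/(5·24) = 1 − 228/120 = -0.900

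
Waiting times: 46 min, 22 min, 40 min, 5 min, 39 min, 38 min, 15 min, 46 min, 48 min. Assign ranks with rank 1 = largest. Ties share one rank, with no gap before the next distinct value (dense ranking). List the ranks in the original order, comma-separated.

2, 6, 3, 8, 4, 5, 7, 2, 1

Sorted (descending): 48, 46, 46, 40, 39, 38, 22, 15, 5
The 2 values of 46 share dense rank 2.
Remaining distinct values take the next consecutive integers.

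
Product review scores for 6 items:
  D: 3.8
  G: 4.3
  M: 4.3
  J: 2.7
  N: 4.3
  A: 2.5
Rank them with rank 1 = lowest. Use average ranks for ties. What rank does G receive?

Sorted (ascending): 2.5, 2.7, 3.8, 4.3, 4.3, 4.3
The 3 values of 4.3 occupy positions 4–6 → average rank 5.
G has value 4.3 → rank 5.

5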